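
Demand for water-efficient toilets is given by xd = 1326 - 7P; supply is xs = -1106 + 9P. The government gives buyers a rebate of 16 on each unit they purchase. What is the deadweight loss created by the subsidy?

Deadweight loss = 504

Pre-subsidy: 1326 - 7P = -1106 + 9P gives P* = 152, x* = 262.
With the rebate, buyers effectively pay Pb = Ps − 16, where Ps is the price sellers receive.
Demand in terms of Ps becomes xd = 1326 − 7(Ps − 16) = 1438 - 7Ps. Setting this equal to supply: 1438 - 7Ps = -1106 + 9Ps, so Ps = 159.
Buyers pay Pb = 159 − 16 = 143; x' = -1106 + 9·159 = 325.
The subsidy expands output by 325 − 262 = 63 past the efficient level; on those units the gap between marginal cost and willingness to pay runs from 0 up to 16.
DWL = ½ × 16 × 63 = 504.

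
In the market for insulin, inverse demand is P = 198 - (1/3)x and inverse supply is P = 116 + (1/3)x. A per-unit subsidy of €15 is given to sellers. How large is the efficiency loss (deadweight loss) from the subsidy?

Pre-subsidy: 198 - (1/3)x = 116 + (1/3)x gives x* = 123 and P* = 157.
With the subsidy, sellers receive Ps = Pb + 15 for each unit, where Pb is the price buyers pay.
On the curves, Pb = 198 - (1/3)x and Ps = 116 + (1/3)x; the wedge Ps − Pb = 15 gives 116 + (1/3)x − (198 - (1/3)x) = 15, so x' = 145.5.
Then Pb = 198 − (1/3)·145.5 = 149.5 and Ps = 116 + (1/3)·145.5 = 164.5.
The subsidy expands output by 145.5 − 123 = 22.5 past the efficient level; on those units the gap between marginal cost and willingness to pay runs from 0 up to 15.
DWL = ½ × 15 × 22.5 = 168.75.

Deadweight loss = €168.75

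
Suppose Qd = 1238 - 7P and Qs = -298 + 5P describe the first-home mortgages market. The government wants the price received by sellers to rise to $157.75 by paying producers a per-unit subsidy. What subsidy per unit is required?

Required subsidy s = $51 per unit

At a seller price of 157.75, quantity supplied is -298 + 5·157.75 = 490.75.
Buyers absorb 490.75 only when they pay Pb with 1238 − 7·Pb = 490.75, i.e. Pb = 106.75.
s = Ps − Pb = 157.75 − 106.75 = 51.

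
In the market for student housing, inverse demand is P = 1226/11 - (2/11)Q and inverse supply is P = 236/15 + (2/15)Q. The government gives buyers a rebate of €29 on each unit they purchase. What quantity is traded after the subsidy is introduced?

Q' = 395.75

Pre-subsidy: 1226/11 - (2/11)Q = 236/15 + (2/15)Q gives Q* = 7897/26 and P* = 731/13.
With the rebate, buyers effectively pay Pb = Ps − 29, where Ps is the price sellers receive.
On the curves, Pb = 1226/11 - (2/11)Q and Ps = 236/15 + (2/15)Q; the wedge Ps − Pb = 29 gives 236/15 + (2/15)Q − (1226/11 - (2/11)Q) = 29, so Q' = 395.75.
Then Pb = 1226/11 − (2/11)·395.75 = 39.5 and Ps = 236/15 + (2/15)·395.75 = 68.5.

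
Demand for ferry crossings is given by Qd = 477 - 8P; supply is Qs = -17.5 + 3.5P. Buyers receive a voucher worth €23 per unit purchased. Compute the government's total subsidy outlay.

Pre-subsidy: 477 - 8P = -17.5 + 3.5P gives P* = 43, Q* = 133.
With the rebate, buyers effectively pay Pb = Ps − 23, where Ps is the price sellers receive.
Demand in terms of Ps becomes Qd = 477 − 8(Ps − 23) = 661 - 8Ps. Setting this equal to supply: 661 - 8Ps = -17.5 + 3.5Ps, so Ps = 59.
Buyers pay Pb = 59 − 23 = 36; Q' = -17.5 + 3.5·59 = 189.
Government outlay = subsidy × quantity = 23 × 189 = 4347.

Government cost = €4347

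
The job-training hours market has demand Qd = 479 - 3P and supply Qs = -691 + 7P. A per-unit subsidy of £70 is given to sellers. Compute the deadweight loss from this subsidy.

Deadweight loss = £5145

Pre-subsidy: 479 - 3P = -691 + 7P gives P* = 117, Q* = 128.
With the subsidy, sellers receive Ps = Pb + 70 for each unit, where Pb is the price buyers pay.
Supply in terms of Pb becomes Qs = -691 + 7(Pb + 70) = -201 + 7Pb. Setting this equal to demand: 479 - 3Pb = -201 + 7Pb, so Pb = 68.
Sellers receive Ps = 68 + 70 = 138; Q' = 479 − 3·68 = 275.
The subsidy expands output by 275 − 128 = 147 past the efficient level; on those units the gap between marginal cost and willingness to pay runs from 0 up to 70.
DWL = ½ × 70 × 147 = 5145.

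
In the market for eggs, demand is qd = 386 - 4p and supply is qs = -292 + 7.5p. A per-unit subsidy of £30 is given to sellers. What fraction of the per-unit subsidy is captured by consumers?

Pre-subsidy: 386 - 4p = -292 + 7.5p gives p* = 1356/23, q* = 3454/23.
With the subsidy, sellers receive ps = pb + 30 for each unit, where pb is the price buyers pay.
Supply in terms of pb becomes qs = -292 + 7.5(pb + 30) = -67 + 7.5pb. Setting this equal to demand: 386 - 4pb = -67 + 7.5pb, so pb = 906/23.
Sellers receive ps = 906/23 + 30 = 1596/23; q' = 386 − 4·(906/23) = 5254/23.
Buyers' price falls by p* − pb = 1356/23 − 906/23 = 450/23; sellers' price rises by ps − p* = 1596/23 − 1356/23 = 240/23.
So consumers capture (450/23)/30 = 15/23 of each unit of subsidy.

Consumer share = 15/23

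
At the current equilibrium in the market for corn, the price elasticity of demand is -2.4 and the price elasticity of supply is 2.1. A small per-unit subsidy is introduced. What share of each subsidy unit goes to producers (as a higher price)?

For a small subsidy around the equilibrium, the benefit split depends on the relative slopes, which at a point are proportional to the elasticities.
Buyer share = εs/(εs + |εd|) = 2.1/(2.1 + 2.4) = 7/15; seller share = |εd|/(εs + |εd|) = 8/15.
So producers capture 8/15 of the subsidy.

Producer share = 8/15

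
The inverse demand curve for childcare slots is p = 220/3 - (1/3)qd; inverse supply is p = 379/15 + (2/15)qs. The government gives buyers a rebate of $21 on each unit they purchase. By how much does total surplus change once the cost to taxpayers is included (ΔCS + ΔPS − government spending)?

Net change in total surplus = -$472.5

Pre-subsidy: 220/3 - (1/3)q = 379/15 + (2/15)q gives q* = 103 and p* = 39.
With the rebate, buyers effectively pay pb = ps − 21, where ps is the price sellers receive.
On the curves, pb = 220/3 - (1/3)q and ps = 379/15 + (2/15)q; the wedge ps − pb = 21 gives 379/15 + (2/15)q − (220/3 - (1/3)q) = 21, so q' = 148.
Then pb = 220/3 − (1/3)·148 = 24 and ps = 379/15 + (2/15)·148 = 45.
ΔCS = ½(103 + 148)(39 − 24) = 1882.5; ΔPS = ½(103 + 148)(45 − 39) = 753.
Government spending = 21 × 148 = 3108.
Net change = 1882.5 + 753 − 3108 = -472.5. The loss equals the DWL triangle ½·21·45.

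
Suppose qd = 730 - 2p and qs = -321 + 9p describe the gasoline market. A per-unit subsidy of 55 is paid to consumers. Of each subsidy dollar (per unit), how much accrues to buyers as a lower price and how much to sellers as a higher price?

Pre-subsidy: 730 - 2p = -321 + 9p gives p* = 1051/11, q* = 5928/11.
With the rebate, buyers effectively pay pb = ps − 55, where ps is the price sellers receive.
Demand in terms of ps becomes qd = 730 − 2(ps − 55) = 840 - 2ps. Setting this equal to supply: 840 - 2ps = -321 + 9ps, so ps = 1161/11.
Buyers pay pb = 1161/11 − 55 = 556/11; q' = -321 + 9·(1161/11) = 6918/11.
Buyers' price falls by p* − pb = 1051/11 − 556/11 = 45; sellers' price rises by ps − p* = 1161/11 − 1051/11 = 10.

Buyers gain 45 per unit; sellers gain 10 per unit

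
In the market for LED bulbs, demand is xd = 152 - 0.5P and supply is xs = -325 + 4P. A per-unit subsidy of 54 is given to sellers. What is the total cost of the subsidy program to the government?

Pre-subsidy: 152 - 0.5P = -325 + 4P gives P* = 106, x* = 99.
With the subsidy, sellers receive Ps = Pb + 54 for each unit, where Pb is the price buyers pay.
Supply in terms of Pb becomes xs = -325 + 4(Pb + 54) = -109 + 4Pb. Setting this equal to demand: 152 - 0.5Pb = -109 + 4Pb, so Pb = 58.
Sellers receive Ps = 58 + 54 = 112; x' = 152 − 0.5·58 = 123.
Government outlay = subsidy × quantity = 54 × 123 = 6642.

Government cost = 6642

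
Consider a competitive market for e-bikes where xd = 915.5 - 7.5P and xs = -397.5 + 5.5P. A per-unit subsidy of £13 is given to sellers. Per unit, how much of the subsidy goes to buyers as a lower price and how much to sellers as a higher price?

Buyers gain £5.5 per unit; sellers gain £7.5 per unit

Pre-subsidy: 915.5 - 7.5P = -397.5 + 5.5P gives P* = 101, x* = 158.
With the subsidy, sellers receive Ps = Pb + 13 for each unit, where Pb is the price buyers pay.
Supply in terms of Pb becomes xs = -397.5 + 5.5(Pb + 13) = -326 + 5.5Pb. Setting this equal to demand: 915.5 - 7.5Pb = -326 + 5.5Pb, so Pb = 95.5.
Sellers receive Ps = 95.5 + 13 = 108.5; x' = 915.5 − 7.5·95.5 = 199.25.
Buyers' price falls by P* − Pb = 101 − 95.5 = 5.5; sellers' price rises by Ps − P* = 108.5 − 101 = 7.5.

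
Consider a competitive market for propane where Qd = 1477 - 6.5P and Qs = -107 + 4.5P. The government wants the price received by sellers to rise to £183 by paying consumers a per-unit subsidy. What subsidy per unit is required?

At a seller price of 183, quantity supplied is -107 + 4.5·183 = 716.5.
Buyers absorb 716.5 only when they pay Pb with 1477 − 6.5·Pb = 716.5, i.e. Pb = 117.
s = Ps − Pb = 183 − 117 = 66.

Required subsidy s = £66 per unit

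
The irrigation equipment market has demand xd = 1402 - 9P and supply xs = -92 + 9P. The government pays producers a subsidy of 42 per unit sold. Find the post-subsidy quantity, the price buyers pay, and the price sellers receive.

Pre-subsidy: 1402 - 9P = -92 + 9P gives P* = 83, x* = 655.
With the subsidy, sellers receive Ps = Pb + 42 for each unit, where Pb is the price buyers pay.
Supply in terms of Pb becomes xs = -92 + 9(Pb + 42) = 286 + 9Pb. Setting this equal to demand: 1402 - 9Pb = 286 + 9Pb, so Pb = 62.
Sellers receive Ps = 62 + 42 = 104; x' = 1402 − 9·62 = 844.

x' = 844; buyers pay 62; sellers receive 104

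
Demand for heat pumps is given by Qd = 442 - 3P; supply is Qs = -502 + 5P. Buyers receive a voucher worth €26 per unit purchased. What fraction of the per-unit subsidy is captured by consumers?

Pre-subsidy: 442 - 3P = -502 + 5P gives P* = 118, Q* = 88.
With the rebate, buyers effectively pay Pb = Ps − 26, where Ps is the price sellers receive.
Demand in terms of Ps becomes Qd = 442 − 3(Ps − 26) = 520 - 3Ps. Setting this equal to supply: 520 - 3Ps = -502 + 5Ps, so Ps = 127.75.
Buyers pay Pb = 127.75 − 26 = 101.75; Q' = -502 + 5·127.75 = 136.75.
Buyers' price falls by P* − Pb = 118 − 101.75 = 16.25; sellers' price rises by Ps − P* = 127.75 − 118 = 9.75.
So consumers capture 16.25/26 = 0.625 of each unit of subsidy.

Consumer share = 0.625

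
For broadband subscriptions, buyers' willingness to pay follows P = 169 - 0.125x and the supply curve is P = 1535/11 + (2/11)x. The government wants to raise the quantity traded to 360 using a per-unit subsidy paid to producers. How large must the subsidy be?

At x = 360, from the demand curve buyers pay Pb = 169 − 0.125·360 = 124; from the supply curve sellers need Ps = 1535/11 + (2/11)·360 = 205.
The subsidy must fill the gap: s = Ps − Pb = 205 − 124 = 81.

Required subsidy s = 81 per unit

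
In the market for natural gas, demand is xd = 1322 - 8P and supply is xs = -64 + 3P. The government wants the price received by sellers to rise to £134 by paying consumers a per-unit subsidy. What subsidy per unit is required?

Required subsidy s = £11 per unit

At a seller price of 134, quantity supplied is -64 + 3·134 = 338.
Buyers absorb 338 only when they pay Pb with 1322 − 8·Pb = 338, i.e. Pb = 123.
s = Ps − Pb = 134 − 123 = 11.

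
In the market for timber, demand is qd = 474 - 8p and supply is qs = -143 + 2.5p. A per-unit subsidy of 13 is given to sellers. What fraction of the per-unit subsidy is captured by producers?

Pre-subsidy: 474 - 8p = -143 + 2.5p gives p* = 1234/21, q* = 82/21.
With the subsidy, sellers receive ps = pb + 13 for each unit, where pb is the price buyers pay.
Supply in terms of pb becomes qs = -143 + 2.5(pb + 13) = -110.5 + 2.5pb. Setting this equal to demand: 474 - 8pb = -110.5 + 2.5pb, so pb = 167/3.
Sellers receive ps = 167/3 + 13 = 206/3; q' = 474 − 8·(167/3) = 86/3.
Buyers' price falls by p* − pb = 1234/21 − 167/3 = 65/21; sellers' price rises by ps − p* = 206/3 − 1234/21 = 208/21.
So producers capture (208/21)/13 = 16/21 of each unit of subsidy.

Producer share = 16/21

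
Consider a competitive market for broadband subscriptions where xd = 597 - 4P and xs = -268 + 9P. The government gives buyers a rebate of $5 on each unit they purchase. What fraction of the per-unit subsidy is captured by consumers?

Consumer share = 9/13

Pre-subsidy: 597 - 4P = -268 + 9P gives P* = 865/13, x* = 4301/13.
With the rebate, buyers effectively pay Pb = Ps − 5, where Ps is the price sellers receive.
Demand in terms of Ps becomes xd = 597 − 4(Ps − 5) = 617 - 4Ps. Setting this equal to supply: 617 - 4Ps = -268 + 9Ps, so Ps = 885/13.
Buyers pay Pb = 885/13 − 5 = 820/13; x' = -268 + 9·(885/13) = 4481/13.
Buyers' price falls by P* − Pb = 865/13 − 820/13 = 45/13; sellers' price rises by Ps − P* = 885/13 − 865/13 = 20/13.
So consumers capture (45/13)/5 = 9/13 of each unit of subsidy.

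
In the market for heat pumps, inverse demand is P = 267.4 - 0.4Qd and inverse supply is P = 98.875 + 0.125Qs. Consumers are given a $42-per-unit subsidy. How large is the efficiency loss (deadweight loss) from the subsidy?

Deadweight loss = $1680

Pre-subsidy: 267.4 - 0.4Q = 98.875 + 0.125Q gives Q* = 321 and P* = 139.
With the rebate, buyers effectively pay Pb = Ps − 42, where Ps is the price sellers receive.
On the curves, Pb = 267.4 - 0.4Q and Ps = 98.875 + 0.125Q; the wedge Ps − Pb = 42 gives 98.875 + 0.125Q − (267.4 - 0.4Q) = 42, so Q' = 401.
Then Pb = 267.4 − 0.4·401 = 107 and Ps = 98.875 + 0.125·401 = 149.
The subsidy expands output by 401 − 321 = 80 past the efficient level; on those units the gap between marginal cost and willingness to pay runs from 0 up to 42.
DWL = ½ × 42 × 80 = 1680.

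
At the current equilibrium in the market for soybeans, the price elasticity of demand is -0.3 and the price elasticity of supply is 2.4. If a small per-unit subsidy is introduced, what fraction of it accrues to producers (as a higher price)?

Producer share = 1/9

For a small subsidy around the equilibrium, the benefit split depends on the relative slopes, which at a point are proportional to the elasticities.
Buyer share = εs/(εs + |εd|) = 2.4/(2.4 + 0.3) = 8/9; seller share = |εd|/(εs + |εd|) = 1/9.
So producers capture 1/9 of the subsidy.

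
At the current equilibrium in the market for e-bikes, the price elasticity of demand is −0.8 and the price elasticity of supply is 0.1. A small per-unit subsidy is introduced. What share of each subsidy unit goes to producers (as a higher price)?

Producer share = 8/9

For a small subsidy around the equilibrium, the benefit split depends on the relative slopes, which at a point are proportional to the elasticities.
Buyer share = εs/(εs + |εd|) = 0.1/(0.1 + 0.8) = 1/9; seller share = |εd|/(εs + |εd|) = 8/9.
So producers capture 8/9 of the subsidy.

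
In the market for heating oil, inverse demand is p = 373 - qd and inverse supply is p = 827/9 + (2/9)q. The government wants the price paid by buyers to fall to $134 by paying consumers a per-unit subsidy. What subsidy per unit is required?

Required subsidy s = $11 per unit

At a buyer price of 134, quantity demanded is 373 − 1·134 = 239.
Sellers supply 239 only when they receive ps = 827/9 + (2/9)·239 = 145.
s = ps − pb = 145 − 134 = 11.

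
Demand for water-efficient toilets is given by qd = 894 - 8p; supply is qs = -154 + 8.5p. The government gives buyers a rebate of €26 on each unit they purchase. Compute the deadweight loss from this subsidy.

Pre-subsidy: 894 - 8p = -154 + 8.5p gives p* = 2096/33, q* = 12734/33.
With the rebate, buyers effectively pay pb = ps − 26, where ps is the price sellers receive.
Demand in terms of ps becomes qd = 894 − 8(ps − 26) = 1102 - 8ps. Setting this equal to supply: 1102 - 8ps = -154 + 8.5ps, so ps = 2512/33.
Buyers pay pb = 2512/33 − 26 = 1654/33; q' = -154 + 8.5·(2512/33) = 16270/33.
The subsidy expands output by 16270/33 − 12734/33 = 3536/33 past the efficient level; on those units the gap between marginal cost and willingness to pay runs from 0 up to 26.
DWL = ½ × 26 × 3536/33 = 45968/33.

Deadweight loss = 45968/33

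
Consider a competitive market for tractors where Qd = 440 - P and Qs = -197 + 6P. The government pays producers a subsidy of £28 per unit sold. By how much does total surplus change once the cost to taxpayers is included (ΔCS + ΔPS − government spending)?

Net change in total surplus = -£336

Pre-subsidy: 440 - P = -197 + 6P gives P* = 91, Q* = 349.
With the subsidy, sellers receive Ps = Pb + 28 for each unit, where Pb is the price buyers pay.
Supply in terms of Pb becomes Qs = -197 + 6(Pb + 28) = -29 + 6Pb. Setting this equal to demand: 440 - Pb = -29 + 6Pb, so Pb = 67.
Sellers receive Ps = 67 + 28 = 95; Q' = 440 − 1·67 = 373.
ΔCS = ½(349 + 373)(91 − 67) = 8664; ΔPS = ½(349 + 373)(95 − 91) = 1444.
Government spending = 28 × 373 = 10444.
Net change = 8664 + 1444 − 10444 = -336. The loss equals the DWL triangle ½·28·24.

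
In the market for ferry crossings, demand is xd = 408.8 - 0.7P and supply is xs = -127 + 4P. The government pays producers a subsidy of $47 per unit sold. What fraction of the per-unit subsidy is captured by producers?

Producer share = 7/47

Pre-subsidy: 408.8 - 0.7P = -127 + 4P gives P* = 114, x* = 329.
With the subsidy, sellers receive Ps = Pb + 47 for each unit, where Pb is the price buyers pay.
Supply in terms of Pb becomes xs = -127 + 4(Pb + 47) = 61 + 4Pb. Setting this equal to demand: 408.8 - 0.7Pb = 61 + 4Pb, so Pb = 74.
Sellers receive Ps = 74 + 47 = 121; x' = 408.8 − 0.7·74 = 357.
Buyers' price falls by P* − Pb = 114 − 74 = 40; sellers' price rises by Ps − P* = 121 − 114 = 7.
So producers capture 7/47 = 7/47 of each unit of subsidy.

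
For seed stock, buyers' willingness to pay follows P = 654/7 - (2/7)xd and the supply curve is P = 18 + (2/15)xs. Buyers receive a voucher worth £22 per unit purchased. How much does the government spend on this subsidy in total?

Pre-subsidy: 654/7 - (2/7)x = 18 + (2/15)x gives x* = 180 and P* = 42.
With the rebate, buyers effectively pay Pb = Ps − 22, where Ps is the price sellers receive.
On the curves, Pb = 654/7 - (2/7)x and Ps = 18 + (2/15)x; the wedge Ps − Pb = 22 gives 18 + (2/15)x − (654/7 - (2/7)x) = 22, so x' = 232.5.
Then Pb = 654/7 − (2/7)·232.5 = 27 and Ps = 18 + (2/15)·232.5 = 49.
Government outlay = subsidy × quantity = 22 × 232.5 = 5115.

Government cost = £5115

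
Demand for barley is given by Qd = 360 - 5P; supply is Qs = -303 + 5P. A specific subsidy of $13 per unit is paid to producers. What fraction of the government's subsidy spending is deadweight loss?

DWL / government spending = 65/244

Pre-subsidy: 360 - 5P = -303 + 5P gives P* = 66.3, Q* = 28.5.
With the subsidy, sellers receive Ps = Pb + 13 for each unit, where Pb is the price buyers pay.
Supply in terms of Pb becomes Qs = -303 + 5(Pb + 13) = -238 + 5Pb. Setting this equal to demand: 360 - 5Pb = -238 + 5Pb, so Pb = 59.8.
Sellers receive Ps = 59.8 + 13 = 72.8; Q' = 360 − 5·59.8 = 61.
ΔCS = ½(28.5 + 61)(66.3 − 59.8) = 290.875; ΔPS = ½(28.5 + 61)(72.8 − 66.3) = 290.875.
Government spending = 13 × 61 = 793.
DWL = ½ × 13 × (61 − 28.5) = 211.25; fraction = 211.25 / 793 = 65/244.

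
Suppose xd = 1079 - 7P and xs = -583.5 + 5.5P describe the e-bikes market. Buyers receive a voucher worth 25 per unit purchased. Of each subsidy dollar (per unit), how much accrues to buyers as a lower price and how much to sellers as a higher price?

Pre-subsidy: 1079 - 7P = -583.5 + 5.5P gives P* = 133, x* = 148.
With the rebate, buyers effectively pay Pb = Ps − 25, where Ps is the price sellers receive.
Demand in terms of Ps becomes xd = 1079 − 7(Ps − 25) = 1254 - 7Ps. Setting this equal to supply: 1254 - 7Ps = -583.5 + 5.5Ps, so Ps = 147.
Buyers pay Pb = 147 − 25 = 122; x' = -583.5 + 5.5·147 = 225.
Buyers' price falls by P* − Pb = 133 − 122 = 11; sellers' price rises by Ps − P* = 147 − 133 = 14.

Buyers gain 11 per unit; sellers gain 14 per unit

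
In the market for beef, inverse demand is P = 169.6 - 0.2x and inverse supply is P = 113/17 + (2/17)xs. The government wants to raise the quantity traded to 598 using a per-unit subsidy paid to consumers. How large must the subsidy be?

At x = 598, from the demand curve buyers pay Pb = 169.6 − 0.2·598 = 50; from the supply curve sellers need Ps = 113/17 + (2/17)·598 = 77.
The subsidy must fill the gap: s = Ps − Pb = 77 − 50 = 27.

Required subsidy s = 27 per unit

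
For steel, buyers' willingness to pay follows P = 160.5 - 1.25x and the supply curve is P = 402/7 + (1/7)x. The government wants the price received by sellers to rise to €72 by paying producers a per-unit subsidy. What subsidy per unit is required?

Required subsidy s = €39 per unit

At a seller price of 72, quantity supplied is -402 + 7·72 = 102.
Buyers absorb 102 only when they pay Pb = 160.5 − 1.25·102 = 33.
s = Ps − Pb = 72 − 33 = 39.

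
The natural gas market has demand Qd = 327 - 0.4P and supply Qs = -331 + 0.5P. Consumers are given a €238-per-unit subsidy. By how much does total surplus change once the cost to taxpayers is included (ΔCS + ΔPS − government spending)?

Net change in total surplus = -56644/9

Pre-subsidy: 327 - 0.4P = -331 + 0.5P gives P* = 6580/9, Q* = 311/9.
With the rebate, buyers effectively pay Pb = Ps − 238, where Ps is the price sellers receive.
Demand in terms of Ps becomes Qd = 327 − 0.4(Ps − 238) = 422.2 - 0.4Ps. Setting this equal to supply: 422.2 - 0.4Ps = -331 + 0.5Ps, so Ps = 7532/9.
Buyers pay Pb = 7532/9 − 238 = 5390/9; Q' = -331 + 0.5·(7532/9) = 787/9.
ΔCS = ½(311/9 + 787/9)(6580/9 − 5390/9) = 72590/9; ΔPS = ½(311/9 + 787/9)(7532/9 − 6580/9) = 58072/9.
Government spending = 238 × 787/9 = 187306/9.
Net change = 72590/9 + 58072/9 − 187306/9 = -56644/9. The loss equals the DWL triangle ½·238·476/9.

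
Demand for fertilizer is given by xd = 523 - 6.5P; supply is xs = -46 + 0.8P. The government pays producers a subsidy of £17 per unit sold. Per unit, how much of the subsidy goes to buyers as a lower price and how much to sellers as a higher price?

Pre-subsidy: 523 - 6.5P = -46 + 0.8P gives P* = 5690/73, x* = 1194/73.
With the subsidy, sellers receive Ps = Pb + 17 for each unit, where Pb is the price buyers pay.
Supply in terms of Pb becomes xs = -46 + 0.8(Pb + 17) = -32.4 + 0.8Pb. Setting this equal to demand: 523 - 6.5Pb = -32.4 + 0.8Pb, so Pb = 5554/73.
Sellers receive Ps = 5554/73 + 17 = 6795/73; x' = 523 − 6.5·(5554/73) = 2078/73.
Buyers' price falls by P* − Pb = 5690/73 − 5554/73 = 136/73; sellers' price rises by Ps − P* = 6795/73 − 5690/73 = 1105/73.

Buyers gain 136/73 per unit; sellers gain 1105/73 per unit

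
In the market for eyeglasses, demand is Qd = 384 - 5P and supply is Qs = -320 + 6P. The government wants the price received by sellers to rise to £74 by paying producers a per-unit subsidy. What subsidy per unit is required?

At a seller price of 74, quantity supplied is -320 + 6·74 = 124.
Buyers absorb 124 only when they pay Pb with 384 − 5·Pb = 124, i.e. Pb = 52.
s = Ps − Pb = 74 − 52 = 22.

Required subsidy s = £22 per unit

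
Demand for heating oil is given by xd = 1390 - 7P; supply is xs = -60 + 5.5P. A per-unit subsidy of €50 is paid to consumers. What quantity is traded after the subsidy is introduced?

Pre-subsidy: 1390 - 7P = -60 + 5.5P gives P* = 116, x* = 578.
With the rebate, buyers effectively pay Pb = Ps − 50, where Ps is the price sellers receive.
Demand in terms of Ps becomes xd = 1390 − 7(Ps − 50) = 1740 - 7Ps. Setting this equal to supply: 1740 - 7Ps = -60 + 5.5Ps, so Ps = 144.
Buyers pay Pb = 144 − 50 = 94; x' = -60 + 5.5·144 = 732.

x' = 732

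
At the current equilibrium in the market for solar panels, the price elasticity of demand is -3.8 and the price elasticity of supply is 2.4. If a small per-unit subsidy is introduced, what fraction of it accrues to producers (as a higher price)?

For a small subsidy around the equilibrium, the benefit split depends on the relative slopes, which at a point are proportional to the elasticities.
Buyer share = εs/(εs + |εd|) = 2.4/(2.4 + 3.8) = 12/31; seller share = |εd|/(εs + |εd|) = 19/31.
So producers capture 19/31 of the subsidy.

Producer share = 19/31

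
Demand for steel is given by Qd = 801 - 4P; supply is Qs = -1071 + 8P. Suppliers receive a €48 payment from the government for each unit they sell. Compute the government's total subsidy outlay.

Government cost = €14640

Pre-subsidy: 801 - 4P = -1071 + 8P gives P* = 156, Q* = 177.
With the subsidy, sellers receive Ps = Pb + 48 for each unit, where Pb is the price buyers pay.
Supply in terms of Pb becomes Qs = -1071 + 8(Pb + 48) = -687 + 8Pb. Setting this equal to demand: 801 - 4Pb = -687 + 8Pb, so Pb = 124.
Sellers receive Ps = 124 + 48 = 172; Q' = 801 − 4·124 = 305.
Government outlay = subsidy × quantity = 48 × 305 = 14640.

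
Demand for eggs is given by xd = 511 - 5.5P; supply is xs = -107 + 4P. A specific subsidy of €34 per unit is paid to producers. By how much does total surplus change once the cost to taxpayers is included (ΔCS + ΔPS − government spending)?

Net change in total surplus = -25432/19

Pre-subsidy: 511 - 5.5P = -107 + 4P gives P* = 1236/19, x* = 2911/19.
With the subsidy, sellers receive Ps = Pb + 34 for each unit, where Pb is the price buyers pay.
Supply in terms of Pb becomes xs = -107 + 4(Pb + 34) = 29 + 4Pb. Setting this equal to demand: 511 - 5.5Pb = 29 + 4Pb, so Pb = 964/19.
Sellers receive Ps = 964/19 + 34 = 1610/19; x' = 511 − 5.5·(964/19) = 4407/19.
ΔCS = ½(2911/19 + 4407/19)(1236/19 − 964/19) = 995248/361; ΔPS = ½(2911/19 + 4407/19)(1610/19 − 1236/19) = 1368466/361.
Government spending = 34 × 4407/19 = 149838/19.
Net change = 995248/361 + 1368466/361 − 149838/19 = -25432/19. The loss equals the DWL triangle ½·34·1496/19.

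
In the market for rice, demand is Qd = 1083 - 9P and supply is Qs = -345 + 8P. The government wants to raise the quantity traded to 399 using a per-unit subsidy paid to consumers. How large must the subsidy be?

At Q = 399, invert demand for the buyer price: Pb = (1083 − 399)/9 = 76; invert supply for the seller price: Ps = (399 − (-345))/8 = 93.
The subsidy must fill the gap: s = Ps − Pb = 93 − 76 = 17.

Required subsidy s = 17 per unit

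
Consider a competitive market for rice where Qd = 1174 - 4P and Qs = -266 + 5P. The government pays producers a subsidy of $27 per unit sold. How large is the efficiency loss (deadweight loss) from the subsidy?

Pre-subsidy: 1174 - 4P = -266 + 5P gives P* = 160, Q* = 534.
With the subsidy, sellers receive Ps = Pb + 27 for each unit, where Pb is the price buyers pay.
Supply in terms of Pb becomes Qs = -266 + 5(Pb + 27) = -131 + 5Pb. Setting this equal to demand: 1174 - 4Pb = -131 + 5Pb, so Pb = 145.
Sellers receive Ps = 145 + 27 = 172; Q' = 1174 − 4·145 = 594.
The subsidy expands output by 594 − 534 = 60 past the efficient level; on those units the gap between marginal cost and willingness to pay runs from 0 up to 27.
DWL = ½ × 27 × 60 = 810.

Deadweight loss = $810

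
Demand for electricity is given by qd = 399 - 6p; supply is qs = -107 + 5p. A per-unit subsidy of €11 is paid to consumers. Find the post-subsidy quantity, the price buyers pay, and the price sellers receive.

q' = 153; buyers pay €41; sellers receive €52

Pre-subsidy: 399 - 6p = -107 + 5p gives p* = 46, q* = 123.
With the rebate, buyers effectively pay pb = ps − 11, where ps is the price sellers receive.
Demand in terms of ps becomes qd = 399 − 6(ps − 11) = 465 - 6ps. Setting this equal to supply: 465 - 6ps = -107 + 5ps, so ps = 52.
Buyers pay pb = 52 − 11 = 41; q' = -107 + 5·52 = 153.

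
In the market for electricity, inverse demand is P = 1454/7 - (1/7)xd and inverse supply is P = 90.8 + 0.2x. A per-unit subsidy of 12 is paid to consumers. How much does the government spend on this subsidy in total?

Government cost = 4512

Pre-subsidy: 1454/7 - (1/7)x = 90.8 + 0.2x gives x* = 341 and P* = 159.
With the rebate, buyers effectively pay Pb = Ps − 12, where Ps is the price sellers receive.
On the curves, Pb = 1454/7 - (1/7)x and Ps = 90.8 + 0.2x; the wedge Ps − Pb = 12 gives 90.8 + 0.2x − (1454/7 - (1/7)x) = 12, so x' = 376.
Then Pb = 1454/7 − (1/7)·376 = 154 and Ps = 90.8 + 0.2·376 = 166.
Government outlay = subsidy × quantity = 12 × 376 = 4512.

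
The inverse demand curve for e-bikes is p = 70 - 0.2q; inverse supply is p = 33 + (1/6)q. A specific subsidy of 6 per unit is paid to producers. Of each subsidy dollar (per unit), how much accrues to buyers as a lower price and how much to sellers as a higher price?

Buyers gain 36/11 per unit; sellers gain 30/11 per unit

Pre-subsidy: 70 - 0.2q = 33 + (1/6)q gives q* = 1110/11 and p* = 548/11.
With the subsidy, sellers receive ps = pb + 6 for each unit, where pb is the price buyers pay.
On the curves, pb = 70 - 0.2q and ps = 33 + (1/6)q; the wedge ps − pb = 6 gives 33 + (1/6)q − (70 - 0.2q) = 6, so q' = 1290/11.
Then pb = 70 − 0.2·(1290/11) = 512/11 and ps = 33 + (1/6)·(1290/11) = 578/11.
Buyers' price falls by p* − pb = 548/11 − 512/11 = 36/11; sellers' price rises by ps − p* = 578/11 − 548/11 = 30/11.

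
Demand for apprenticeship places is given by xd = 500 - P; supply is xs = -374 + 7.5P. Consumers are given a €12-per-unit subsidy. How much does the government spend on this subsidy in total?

Pre-subsidy: 500 - P = -374 + 7.5P gives P* = 1748/17, x* = 6752/17.
With the rebate, buyers effectively pay Pb = Ps − 12, where Ps is the price sellers receive.
Demand in terms of Ps becomes xd = 500 − 1(Ps − 12) = 512 - Ps. Setting this equal to supply: 512 - Ps = -374 + 7.5Ps, so Ps = 1772/17.
Buyers pay Pb = 1772/17 − 12 = 1568/17; x' = -374 + 7.5·(1772/17) = 6932/17.
Government outlay = subsidy × quantity = 12 × 6932/17 = 83184/17.

Government cost = 83184/17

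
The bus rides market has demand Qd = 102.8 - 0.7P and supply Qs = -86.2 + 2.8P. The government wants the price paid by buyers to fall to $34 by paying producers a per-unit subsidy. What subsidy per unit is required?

At a buyer price of 34, quantity demanded is 102.8 − 0.7·34 = 79.
Sellers supply 79 only when they receive Ps with -86.2 + 2.8·Ps = 79, i.e. Ps = 59.
s = Ps − Pb = 59 − 34 = 25.

Required subsidy s = $25 per unit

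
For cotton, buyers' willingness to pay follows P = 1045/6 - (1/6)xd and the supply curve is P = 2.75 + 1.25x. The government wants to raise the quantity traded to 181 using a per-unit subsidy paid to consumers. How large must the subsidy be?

At x = 181, from the demand curve buyers pay Pb = 1045/6 − (1/6)·181 = 144; from the supply curve sellers need Ps = 2.75 + 1.25·181 = 229.
The subsidy must fill the gap: s = Ps − Pb = 229 − 144 = 85.

Required subsidy s = 85 per unit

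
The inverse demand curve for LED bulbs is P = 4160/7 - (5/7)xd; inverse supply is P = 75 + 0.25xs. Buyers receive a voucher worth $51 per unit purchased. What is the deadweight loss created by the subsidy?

Pre-subsidy: 4160/7 - (5/7)x = 75 + 0.25x gives x* = 14540/27 and P* = 5660/27.
With the rebate, buyers effectively pay Pb = Ps − 51, where Ps is the price sellers receive.
On the curves, Pb = 4160/7 - (5/7)x and Ps = 75 + 0.25x; the wedge Ps − Pb = 51 gives 75 + 0.25x − (4160/7 - (5/7)x) = 51, so x' = 15968/27.
Then Pb = 4160/7 − (5/7)·(15968/27) = 4640/27 and Ps = 75 + 0.25·(15968/27) = 6017/27.
The subsidy expands output by 15968/27 − 14540/27 = 476/9 past the efficient level; on those units the gap between marginal cost and willingness to pay runs from 0 up to 51.
DWL = ½ × 51 × 476/9 = 4046/3.

Deadweight loss = 4046/3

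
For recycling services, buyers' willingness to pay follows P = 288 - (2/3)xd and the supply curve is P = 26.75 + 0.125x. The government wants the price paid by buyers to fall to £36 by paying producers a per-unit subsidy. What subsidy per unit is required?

Required subsidy s = £38 per unit

At a buyer price of 36, quantity demanded is 432 − 1.5·36 = 378.
Sellers supply 378 only when they receive Ps = 26.75 + 0.125·378 = 74.
s = Ps − Pb = 74 − 36 = 38.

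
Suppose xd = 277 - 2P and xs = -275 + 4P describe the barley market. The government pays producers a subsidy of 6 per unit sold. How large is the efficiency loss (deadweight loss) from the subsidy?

Pre-subsidy: 277 - 2P = -275 + 4P gives P* = 92, x* = 93.
With the subsidy, sellers receive Ps = Pb + 6 for each unit, where Pb is the price buyers pay.
Supply in terms of Pb becomes xs = -275 + 4(Pb + 6) = -251 + 4Pb. Setting this equal to demand: 277 - 2Pb = -251 + 4Pb, so Pb = 88.
Sellers receive Ps = 88 + 6 = 94; x' = 277 − 2·88 = 101.
The subsidy expands output by 101 − 93 = 8 past the efficient level; on those units the gap between marginal cost and willingness to pay runs from 0 up to 6.
DWL = ½ × 6 × 8 = 24.

Deadweight loss = 24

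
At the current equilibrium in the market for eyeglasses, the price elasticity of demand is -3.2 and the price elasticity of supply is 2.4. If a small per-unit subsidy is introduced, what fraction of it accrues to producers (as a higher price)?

For a small subsidy around the equilibrium, the benefit split depends on the relative slopes, which at a point are proportional to the elasticities.
Buyer share = εs/(εs + |εd|) = 2.4/(2.4 + 3.2) = 3/7; seller share = |εd|/(εs + |εd|) = 4/7.
So producers capture 4/7 of the subsidy.

Producer share = 4/7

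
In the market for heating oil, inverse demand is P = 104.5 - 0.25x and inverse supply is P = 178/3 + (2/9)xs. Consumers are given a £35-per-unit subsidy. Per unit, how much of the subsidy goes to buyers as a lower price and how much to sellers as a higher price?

Buyers gain 315/17 per unit; sellers gain 280/17 per unit

Pre-subsidy: 104.5 - 0.25x = 178/3 + (2/9)x gives x* = 1626/17 and P* = 1370/17.
With the rebate, buyers effectively pay Pb = Ps − 35, where Ps is the price sellers receive.
On the curves, Pb = 104.5 - 0.25x and Ps = 178/3 + (2/9)x; the wedge Ps − Pb = 35 gives 178/3 + (2/9)x − (104.5 - 0.25x) = 35, so x' = 2886/17.
Then Pb = 104.5 − 0.25·(2886/17) = 1055/17 and Ps = 178/3 + (2/9)·(2886/17) = 1650/17.
Buyers' price falls by P* − Pb = 1370/17 − 1055/17 = 315/17; sellers' price rises by Ps − P* = 1650/17 − 1370/17 = 280/17.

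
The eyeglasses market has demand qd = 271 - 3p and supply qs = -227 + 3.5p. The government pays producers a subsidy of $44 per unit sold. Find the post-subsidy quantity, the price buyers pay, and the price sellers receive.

Pre-subsidy: 271 - 3p = -227 + 3.5p gives p* = 996/13, q* = 535/13.
With the subsidy, sellers receive ps = pb + 44 for each unit, where pb is the price buyers pay.
Supply in terms of pb becomes qs = -227 + 3.5(pb + 44) = -73 + 3.5pb. Setting this equal to demand: 271 - 3pb = -73 + 3.5pb, so pb = 688/13.
Sellers receive ps = 688/13 + 44 = 1260/13; q' = 271 − 3·(688/13) = 1459/13.

q' = 1459/13; buyers pay 688/13; sellers receive 1260/13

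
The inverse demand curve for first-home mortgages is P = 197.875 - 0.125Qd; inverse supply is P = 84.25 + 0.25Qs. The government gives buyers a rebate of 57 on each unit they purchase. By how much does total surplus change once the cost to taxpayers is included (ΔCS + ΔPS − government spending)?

Pre-subsidy: 197.875 - 0.125Q = 84.25 + 0.25Q gives Q* = 303 and P* = 160.
With the rebate, buyers effectively pay Pb = Ps − 57, where Ps is the price sellers receive.
On the curves, Pb = 197.875 - 0.125Q and Ps = 84.25 + 0.25Q; the wedge Ps − Pb = 57 gives 84.25 + 0.25Q − (197.875 - 0.125Q) = 57, so Q' = 455.
Then Pb = 197.875 − 0.125·455 = 141 and Ps = 84.25 + 0.25·455 = 198.
ΔCS = ½(303 + 455)(160 − 141) = 7201; ΔPS = ½(303 + 455)(198 − 160) = 14402.
Government spending = 57 × 455 = 25935.
Net change = 7201 + 14402 − 25935 = -4332. The loss equals the DWL triangle ½·57·152.

Net change in total surplus = -4332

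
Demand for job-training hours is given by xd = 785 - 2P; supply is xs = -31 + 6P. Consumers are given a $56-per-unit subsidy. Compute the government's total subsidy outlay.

Pre-subsidy: 785 - 2P = -31 + 6P gives P* = 102, x* = 581.
With the rebate, buyers effectively pay Pb = Ps − 56, where Ps is the price sellers receive.
Demand in terms of Ps becomes xd = 785 − 2(Ps − 56) = 897 - 2Ps. Setting this equal to supply: 897 - 2Ps = -31 + 6Ps, so Ps = 116.
Buyers pay Pb = 116 − 56 = 60; x' = -31 + 6·116 = 665.
Government outlay = subsidy × quantity = 56 × 665 = 37240.

Government cost = $37240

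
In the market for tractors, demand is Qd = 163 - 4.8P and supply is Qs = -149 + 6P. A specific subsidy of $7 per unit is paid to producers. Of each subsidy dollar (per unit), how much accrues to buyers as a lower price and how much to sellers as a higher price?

Buyers gain 35/9 per unit; sellers gain 28/9 per unit

Pre-subsidy: 163 - 4.8P = -149 + 6P gives P* = 260/9, Q* = 73/3.
With the subsidy, sellers receive Ps = Pb + 7 for each unit, where Pb is the price buyers pay.
Supply in terms of Pb becomes Qs = -149 + 6(Pb + 7) = -107 + 6Pb. Setting this equal to demand: 163 - 4.8Pb = -107 + 6Pb, so Pb = 25.
Sellers receive Ps = 25 + 7 = 32; Q' = 163 − 4.8·25 = 43.
Buyers' price falls by P* − Pb = 260/9 − 25 = 35/9; sellers' price rises by Ps − P* = 32 − 260/9 = 28/9.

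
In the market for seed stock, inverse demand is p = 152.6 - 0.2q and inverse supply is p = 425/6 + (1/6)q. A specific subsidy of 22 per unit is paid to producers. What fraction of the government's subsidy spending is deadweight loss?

Pre-subsidy: 152.6 - 0.2q = 425/6 + (1/6)q gives q* = 223 and p* = 108.
With the subsidy, sellers receive ps = pb + 22 for each unit, where pb is the price buyers pay.
On the curves, pb = 152.6 - 0.2q and ps = 425/6 + (1/6)q; the wedge ps − pb = 22 gives 425/6 + (1/6)q − (152.6 - 0.2q) = 22, so q' = 283.
Then pb = 152.6 − 0.2·283 = 96 and ps = 425/6 + (1/6)·283 = 118.
ΔCS = ½(223 + 283)(108 − 96) = 3036; ΔPS = ½(223 + 283)(118 − 108) = 2530.
Government spending = 22 × 283 = 6226.
DWL = ½ × 22 × (283 − 223) = 660; fraction = 660 / 6226 = 30/283.

DWL / government spending = 30/283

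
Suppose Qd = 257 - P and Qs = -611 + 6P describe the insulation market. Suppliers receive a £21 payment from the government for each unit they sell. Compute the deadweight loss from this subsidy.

Pre-subsidy: 257 - P = -611 + 6P gives P* = 124, Q* = 133.
With the subsidy, sellers receive Ps = Pb + 21 for each unit, where Pb is the price buyers pay.
Supply in terms of Pb becomes Qs = -611 + 6(Pb + 21) = -485 + 6Pb. Setting this equal to demand: 257 - Pb = -485 + 6Pb, so Pb = 106.
Sellers receive Ps = 106 + 21 = 127; Q' = 257 − 1·106 = 151.
The subsidy expands output by 151 − 133 = 18 past the efficient level; on those units the gap between marginal cost and willingness to pay runs from 0 up to 21.
DWL = ½ × 21 × 18 = 189.

Deadweight loss = £189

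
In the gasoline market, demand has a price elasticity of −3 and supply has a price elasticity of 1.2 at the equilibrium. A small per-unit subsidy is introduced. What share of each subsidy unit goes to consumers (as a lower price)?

Consumer share = 2/7

For a small subsidy around the equilibrium, the benefit split depends on the relative slopes, which at a point are proportional to the elasticities.
Buyer share = εs/(εs + |εd|) = 1.2/(1.2 + 3) = 2/7; seller share = |εd|/(εs + |εd|) = 5/7.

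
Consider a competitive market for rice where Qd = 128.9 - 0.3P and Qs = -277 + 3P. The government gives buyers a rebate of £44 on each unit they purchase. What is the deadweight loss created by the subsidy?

Deadweight loss = £264

Pre-subsidy: 128.9 - 0.3P = -277 + 3P gives P* = 123, Q* = 92.
With the rebate, buyers effectively pay Pb = Ps − 44, where Ps is the price sellers receive.
Demand in terms of Ps becomes Qd = 128.9 − 0.3(Ps − 44) = 142.1 - 0.3Ps. Setting this equal to supply: 142.1 - 0.3Ps = -277 + 3Ps, so Ps = 127.
Buyers pay Pb = 127 − 44 = 83; Q' = -277 + 3·127 = 104.
The subsidy expands output by 104 − 92 = 12 past the efficient level; on those units the gap between marginal cost and willingness to pay runs from 0 up to 44.
DWL = ½ × 44 × 12 = 264.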